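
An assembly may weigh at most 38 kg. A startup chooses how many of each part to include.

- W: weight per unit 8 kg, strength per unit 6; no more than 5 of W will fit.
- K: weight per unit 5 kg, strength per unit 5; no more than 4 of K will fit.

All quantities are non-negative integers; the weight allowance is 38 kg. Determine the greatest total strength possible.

K has the best ratio (5/5); taking only K gives at most 4×5 = 20 (stopped by the supply cap of 4).
Mixing does better — 2×W and 4×K: weight 36 ≤ 38, strength 2·6 + 4·5 = 32.

32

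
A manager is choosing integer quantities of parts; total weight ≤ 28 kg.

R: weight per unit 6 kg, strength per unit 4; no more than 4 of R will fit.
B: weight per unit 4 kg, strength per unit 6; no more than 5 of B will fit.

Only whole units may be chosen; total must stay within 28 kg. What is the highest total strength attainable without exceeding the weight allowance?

B has the best ratio (6/4); taking only B gives at most 5×6 = 30 (stopped by the supply cap of 5).
Mixing does better — 1×R and 5×B: weight 26 ≤ 28, strength 1·4 + 5·6 = 34.

34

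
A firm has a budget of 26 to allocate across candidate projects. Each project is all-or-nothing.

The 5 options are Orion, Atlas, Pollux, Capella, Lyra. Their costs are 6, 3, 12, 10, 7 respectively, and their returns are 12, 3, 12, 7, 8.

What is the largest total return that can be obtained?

32

Take Orion, Pollux, and Lyra: cost 6 + 12 + 7 = 25 ≤ 26, return 12 + 12 + 8 = 32.
No other feasible combination does better.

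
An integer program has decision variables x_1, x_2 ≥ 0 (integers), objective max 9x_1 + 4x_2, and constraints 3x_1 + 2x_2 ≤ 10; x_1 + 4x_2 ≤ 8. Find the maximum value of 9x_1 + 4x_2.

27

The continuous relaxation peaks at (3.33, 0) with value 30.00; rounding to a feasible lattice point costs some objective.
(x_1,x_2)=(3,0): 3·3+2·0=9≤10, 1·3+4·0=3≤8, objective 27.
(x_1,x_2)=(2,1): 3·2+2·1=8≤10, 1·2+4·1=6≤8, objective 22.
(x_1,x_2)=(2,0): 3·2+2·0=6≤10, 1·2+4·0=2≤8, objective 18.
Maximum is 27 at (x_1,x_2)=(3,0).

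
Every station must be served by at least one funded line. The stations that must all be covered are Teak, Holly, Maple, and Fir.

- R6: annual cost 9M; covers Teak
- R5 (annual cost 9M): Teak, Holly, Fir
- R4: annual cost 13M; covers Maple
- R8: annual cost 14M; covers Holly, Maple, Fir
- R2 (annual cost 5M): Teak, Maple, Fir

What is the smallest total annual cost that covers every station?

Choose R5 and R2: together they cover Teak, Holly, Maple, Fir — every station.
Total annual cost: 9 + 5 = 14.
No cover costs less than 14.

14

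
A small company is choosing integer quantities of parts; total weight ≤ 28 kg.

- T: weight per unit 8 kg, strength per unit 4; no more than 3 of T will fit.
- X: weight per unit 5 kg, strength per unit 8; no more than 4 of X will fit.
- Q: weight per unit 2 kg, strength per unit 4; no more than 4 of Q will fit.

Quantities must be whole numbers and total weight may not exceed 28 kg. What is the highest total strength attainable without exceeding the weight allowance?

48

4×X and 4×Q: weight 28 ≤ 28, strength 4·8 + 4·4 = 48.
4×X and 3×Q: weight 26 ≤ 28, strength 4·8 + 3·4 = 44.
Best is 48.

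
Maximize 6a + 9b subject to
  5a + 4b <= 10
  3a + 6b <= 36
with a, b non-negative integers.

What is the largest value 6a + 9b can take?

(a,b)=(0,2): 5·0+4·2=8≤10, 3·0+6·2=12≤36, objective 18.
(a,b)=(1,1): 5·1+4·1=9≤10, 3·1+6·1=9≤36, objective 15.
(a,b)=(0,1): 5·0+4·1=4≤10, 3·0+6·1=6≤36, objective 9.
No feasible integer point exceeds 18.

18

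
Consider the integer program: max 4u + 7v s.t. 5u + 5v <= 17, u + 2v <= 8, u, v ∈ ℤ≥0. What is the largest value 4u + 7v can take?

Relaxing integrality, the LP optimum is 23.80 at (u,v) = (0, 3.4), which is not an integer point.
(u,v)=(0,3) is feasible, giving 21.
(u,v)=(1,2) is feasible, giving 18.
Maximum is 21 at (u,v)=(0,3).

21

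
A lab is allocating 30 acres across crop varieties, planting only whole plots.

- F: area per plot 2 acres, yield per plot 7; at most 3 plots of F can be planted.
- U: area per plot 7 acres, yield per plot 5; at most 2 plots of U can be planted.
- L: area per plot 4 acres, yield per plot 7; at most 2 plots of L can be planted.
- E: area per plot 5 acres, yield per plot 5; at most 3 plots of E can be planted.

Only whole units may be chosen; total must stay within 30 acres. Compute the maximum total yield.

50

This is a bounded integer knapsack.
3×F, 2×L, and 3×E: area 29 ≤ 30, yield 3·7 + 2·7 + 3·5 = 50.
3×F, 2×L, and 2×E: area 24 ≤ 30, yield 3·7 + 2·7 + 2·5 = 45.
Best is 50.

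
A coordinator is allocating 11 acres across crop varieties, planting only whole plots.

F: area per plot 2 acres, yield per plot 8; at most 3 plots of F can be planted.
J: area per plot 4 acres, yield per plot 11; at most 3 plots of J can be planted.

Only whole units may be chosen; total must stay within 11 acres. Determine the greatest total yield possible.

35

F has the best ratio (8/2); taking only F gives at most 3×8 = 24 (stopped by the supply cap of 3).
Mixing does better — 3×F and 1×J: area 10 ≤ 11, yield 3·8 + 1·11 = 35.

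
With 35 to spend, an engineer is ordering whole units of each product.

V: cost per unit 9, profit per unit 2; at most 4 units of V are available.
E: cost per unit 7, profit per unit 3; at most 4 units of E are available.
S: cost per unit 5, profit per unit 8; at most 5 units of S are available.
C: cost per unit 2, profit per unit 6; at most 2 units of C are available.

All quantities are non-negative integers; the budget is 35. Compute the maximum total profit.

Take 5×S and 2×C: cost 29 ≤ 35, profit 5·8 + 2·6 = 52.
C has the best ratio (6/2) and is taken to its limit of 2; remaining capacity is filled optimally with the others.

52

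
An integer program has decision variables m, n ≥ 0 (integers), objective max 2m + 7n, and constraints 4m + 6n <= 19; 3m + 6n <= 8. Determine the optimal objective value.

7

Relaxing integrality, the LP optimum is 9.33 at (m,n) = (0, 1.33), which is not an integer point.
(m,n)=(0,1): 4·0+6·1=6≤19, 3·0+6·1=6≤8, objective 7.
(m,n)=(1,0): 4·1+6·0=4≤19, 3·1+6·0=3≤8, objective 2.
(m,n)=(0,0): 4·0+6·0=0≤19, 3·0+6·0=0≤8, objective 0.
No feasible integer point exceeds 7.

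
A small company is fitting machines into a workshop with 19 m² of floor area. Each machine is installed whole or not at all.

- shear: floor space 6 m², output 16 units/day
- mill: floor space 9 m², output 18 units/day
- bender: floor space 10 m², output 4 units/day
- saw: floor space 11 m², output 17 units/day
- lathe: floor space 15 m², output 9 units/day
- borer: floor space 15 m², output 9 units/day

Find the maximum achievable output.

34

Treat it as a binary knapsack problem.
Take shear and mill: floor space 6 + 9 = 15 ≤ 19, output 16 + 18 = 34.
No other feasible combination does better.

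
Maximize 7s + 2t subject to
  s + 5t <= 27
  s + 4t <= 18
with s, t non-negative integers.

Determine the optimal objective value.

126

(s,t)=(18,0): 1·18+5·0=18≤27, 1·18+4·0=18≤18, objective 126.
(s,t)=(17,0): 1·17+5·0=17≤27, 1·17+4·0=17≤18, objective 119.
Maximum is 126 at (s,t)=(18,0).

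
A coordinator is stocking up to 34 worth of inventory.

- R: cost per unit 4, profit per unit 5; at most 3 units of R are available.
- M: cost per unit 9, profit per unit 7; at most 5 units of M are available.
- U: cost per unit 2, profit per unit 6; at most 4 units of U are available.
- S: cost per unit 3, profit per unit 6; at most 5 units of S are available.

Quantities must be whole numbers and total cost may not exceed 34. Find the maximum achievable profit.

This is a bounded integer knapsack.
U has the best ratio (6/2); taking only U gives at most 4×6 = 24 (stopped by the supply cap of 4).
Mixing does better — 2×R, 4×U, and 5×S: cost 31 ≤ 34, profit 2·5 + 4·6 + 5·6 = 64.

64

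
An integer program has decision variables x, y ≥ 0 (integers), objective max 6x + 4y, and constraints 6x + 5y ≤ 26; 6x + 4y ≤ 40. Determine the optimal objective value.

24

(x,y)=(4,0): 6·4+5·0=24≤26, 6·4+4·0=24≤40, objective 24.
(x,y)=(3,1): 6·3+5·1=23≤26, 6·3+4·1=22≤40, objective 22.
(x,y)=(3,0): 6·3+5·0=18≤26, 6·3+4·0=18≤40, objective 18.
No feasible integer point exceeds 24.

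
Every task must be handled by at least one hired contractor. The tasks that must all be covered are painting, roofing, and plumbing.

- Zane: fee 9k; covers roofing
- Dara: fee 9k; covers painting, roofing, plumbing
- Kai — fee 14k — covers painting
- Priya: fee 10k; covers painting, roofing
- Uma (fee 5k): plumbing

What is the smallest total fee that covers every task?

9

Dara alone covers painting, roofing, plumbing — every task.
Total fee: 9.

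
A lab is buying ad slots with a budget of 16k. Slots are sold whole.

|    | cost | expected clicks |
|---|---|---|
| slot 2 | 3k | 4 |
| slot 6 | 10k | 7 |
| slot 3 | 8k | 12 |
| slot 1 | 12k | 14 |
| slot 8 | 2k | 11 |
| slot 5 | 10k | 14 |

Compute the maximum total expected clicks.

Allowing fractional choices, the relaxed optimum would be about 31.4, but ad slots are indivisible.
slot 2 + slot 3 + slot 8: cost 3 + 8 + 2 = 13 ≤ 16, expected clicks 4 + 12 + 11 = 27.
slot 8 + slot 5: cost 2 + 10 = 12 ≤ 16, expected clicks 11 + 14 = 25.
slot 2 + slot 8 + slot 5: cost 3 + 2 + 10 = 15 ≤ 16, expected clicks 4 + 11 + 14 = 29.
Best is slot 2, slot 8, and slot 5 with total expected clicks 29.

29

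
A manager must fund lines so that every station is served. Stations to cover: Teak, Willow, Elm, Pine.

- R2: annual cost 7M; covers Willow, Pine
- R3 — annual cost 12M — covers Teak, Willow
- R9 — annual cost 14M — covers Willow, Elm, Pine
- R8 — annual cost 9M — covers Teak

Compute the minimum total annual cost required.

The greedy cost-per-new-station heuristic would pick R2, R8, and R9 for 30, but a cheaper cover exists.
Choose R9 and R8: together they cover Teak, Willow, Elm, Pine — every station.
Total annual cost: 14 + 9 = 23.
No cover costs less than 23.

23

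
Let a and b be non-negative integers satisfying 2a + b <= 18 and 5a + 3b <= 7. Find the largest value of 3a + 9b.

The continuous relaxation peaks at (0, 2.33) with value 21.00; rounding to a feasible lattice point costs some objective.
(a,b)=(0,2) is feasible, giving 18.
(a,b)=(0,1) is feasible, giving 9.
No feasible integer point exceeds 18.

18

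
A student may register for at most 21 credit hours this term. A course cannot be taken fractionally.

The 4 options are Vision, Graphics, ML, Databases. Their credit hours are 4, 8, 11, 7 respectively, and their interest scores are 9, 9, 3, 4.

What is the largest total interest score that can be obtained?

22

Vision + Graphics: credit hours 4 + 8 = 12 ≤ 21, interest score 9 + 9 = 18.
Vision + Graphics + Databases: credit hours 4 + 8 + 7 = 19 ≤ 21, interest score 9 + 9 + 4 = 22.
Best is Vision, Graphics, and Databases with total interest score 22.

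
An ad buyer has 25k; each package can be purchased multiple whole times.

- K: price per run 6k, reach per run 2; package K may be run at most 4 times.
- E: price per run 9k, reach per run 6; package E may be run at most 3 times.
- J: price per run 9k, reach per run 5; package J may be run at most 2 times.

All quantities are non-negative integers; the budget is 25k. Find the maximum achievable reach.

1×K, 1×E, and 1×J: price 24 ≤ 25, reach 1·2 + 1·6 + 1·5 = 13.
1×K and 2×E: price 24 ≤ 25, reach 1·2 + 2·6 = 14.
Best is 14.

14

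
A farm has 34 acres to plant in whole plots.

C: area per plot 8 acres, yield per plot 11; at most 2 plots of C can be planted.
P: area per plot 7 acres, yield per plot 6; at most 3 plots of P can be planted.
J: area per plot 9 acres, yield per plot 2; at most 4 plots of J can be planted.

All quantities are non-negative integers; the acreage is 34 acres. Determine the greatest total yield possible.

34

2×C, 1×P, and 1×J: area 32 ≤ 34, yield 2·11 + 1·6 + 1·2 = 30.
2×C and 2×P: area 30 ≤ 34, yield 2·11 + 2·6 = 34.
Best is 34.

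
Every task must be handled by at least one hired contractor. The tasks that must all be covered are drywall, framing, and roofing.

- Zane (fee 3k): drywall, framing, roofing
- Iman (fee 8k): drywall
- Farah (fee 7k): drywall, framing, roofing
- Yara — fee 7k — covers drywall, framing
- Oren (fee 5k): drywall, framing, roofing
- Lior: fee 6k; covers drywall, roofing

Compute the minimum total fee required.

3

Zane alone covers drywall, framing, roofing — every task.
Total fee: 3.
No cover costs less than 3.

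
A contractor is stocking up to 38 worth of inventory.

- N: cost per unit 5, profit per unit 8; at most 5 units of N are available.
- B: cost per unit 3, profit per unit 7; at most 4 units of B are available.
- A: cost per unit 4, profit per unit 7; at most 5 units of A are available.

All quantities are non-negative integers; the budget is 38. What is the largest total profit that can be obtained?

72

Take 2×N, 4×B, and 4×A: cost 38 ≤ 38, profit 2·8 + 4·7 + 4·7 = 72.
B has the best ratio (7/3) and is taken to its limit of 4; remaining capacity is filled optimally with the others.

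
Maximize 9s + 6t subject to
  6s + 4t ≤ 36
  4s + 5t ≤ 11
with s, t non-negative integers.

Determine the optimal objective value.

18

(s,t)=(2,0): 6·2+4·0=12≤36, 4·2+5·0=8≤11, objective 18.
(s,t)=(1,1): 6·1+4·1=10≤36, 4·1+5·1=9≤11, objective 15.
(s,t)=(1,0): 6·1+4·0=6≤36, 4·1+5·0=4≤11, objective 9.
No feasible integer point exceeds 18.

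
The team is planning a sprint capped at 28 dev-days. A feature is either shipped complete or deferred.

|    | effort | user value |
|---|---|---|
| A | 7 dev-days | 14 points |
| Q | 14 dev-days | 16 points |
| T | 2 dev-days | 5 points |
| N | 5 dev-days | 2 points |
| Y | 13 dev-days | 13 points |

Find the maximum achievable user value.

37

This is a 0-1 knapsack instance.
A + Q + T + N: effort 7 + 14 + 2 + 5 = 28 ≤ 28, user value 14 + 16 + 5 + 2 = 37.
A + Q + T: effort 7 + 14 + 2 = 23 ≤ 28, user value 14 + 16 + 5 = 35.
A + T + N + Y: effort 7 + 2 + 5 + 13 = 27 ≤ 28, user value 14 + 5 + 2 + 13 = 34.
Best is A, Q, T, and N with total user value 37.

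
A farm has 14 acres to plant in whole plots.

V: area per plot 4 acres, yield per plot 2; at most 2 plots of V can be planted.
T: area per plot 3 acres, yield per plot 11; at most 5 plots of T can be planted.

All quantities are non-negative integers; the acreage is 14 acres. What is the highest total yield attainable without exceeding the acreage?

44

1×V and 3×T: area 13 ≤ 14, yield 1·2 + 3·11 = 35.
4×T: area 12 ≤ 14, yield 4·11 = 44.
Best is 44.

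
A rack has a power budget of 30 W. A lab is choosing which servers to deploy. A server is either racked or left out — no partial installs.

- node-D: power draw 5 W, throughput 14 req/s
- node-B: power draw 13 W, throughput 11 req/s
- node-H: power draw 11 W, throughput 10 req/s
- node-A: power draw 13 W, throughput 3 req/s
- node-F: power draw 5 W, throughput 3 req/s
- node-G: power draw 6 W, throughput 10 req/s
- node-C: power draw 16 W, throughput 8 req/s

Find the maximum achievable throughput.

38

This is a 0-1 knapsack instance.
Allowing fractional choices, the relaxed optimum would be about 40.8, but servers are indivisible.
node-D + node-B + node-G: power draw 5 + 13 + 6 = 24 ≤ 30, throughput 14 + 11 + 10 = 35.
node-D + node-H + node-F + node-G: power draw 5 + 11 + 5 + 6 = 27 ≤ 30, throughput 14 + 10 + 3 + 10 = 37.
node-D + node-B + node-F + node-G: power draw 5 + 13 + 5 + 6 = 29 ≤ 30, throughput 14 + 11 + 3 + 10 = 38.
Best is node-D, node-B, node-F, and node-G with total throughput 38.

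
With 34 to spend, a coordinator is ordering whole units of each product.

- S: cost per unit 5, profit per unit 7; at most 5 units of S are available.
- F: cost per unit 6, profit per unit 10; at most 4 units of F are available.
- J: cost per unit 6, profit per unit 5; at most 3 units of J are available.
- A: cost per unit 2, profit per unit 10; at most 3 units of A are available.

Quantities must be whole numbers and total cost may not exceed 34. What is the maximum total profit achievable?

3×S, 2×F, and 3×A: cost 33 ≤ 34, profit 3·7 + 2·10 + 3·10 = 71.
2×S, 3×F, and 3×A: cost 34 ≤ 34, profit 2·7 + 3·10 + 3·10 = 74.
Best is 74.

74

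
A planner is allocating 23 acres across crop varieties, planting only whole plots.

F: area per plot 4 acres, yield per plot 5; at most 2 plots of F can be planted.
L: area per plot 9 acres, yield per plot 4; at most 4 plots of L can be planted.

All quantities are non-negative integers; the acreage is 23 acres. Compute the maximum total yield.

14

2×F and 1×L: area 17 ≤ 23, yield 2·5 + 1·4 = 14.
1×F and 2×L: area 22 ≤ 23, yield 1·5 + 2·4 = 13.
Best is 14.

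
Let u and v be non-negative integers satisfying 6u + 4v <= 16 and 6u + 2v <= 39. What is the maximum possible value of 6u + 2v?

(u,v)=(2,1) is feasible, giving 14.
(u,v)=(2,0) is feasible, giving 12.
(u,v)=(1,2) is feasible, giving 10.
(u,v)=(1,1) is feasible, giving 8.
No feasible integer point exceeds 14.

14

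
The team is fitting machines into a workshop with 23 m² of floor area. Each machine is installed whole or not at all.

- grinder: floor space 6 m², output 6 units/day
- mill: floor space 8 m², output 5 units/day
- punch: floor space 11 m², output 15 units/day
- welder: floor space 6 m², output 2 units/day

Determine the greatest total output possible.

23

Treat it as a binary knapsack problem.
grinder + punch + welder: floor space 6 + 11 + 6 = 23 ≤ 23, output 6 + 15 + 2 = 23.
grinder + punch: floor space 6 + 11 = 17 ≤ 23, output 6 + 15 = 21.
mill + punch: floor space 8 + 11 = 19 ≤ 23, output 5 + 15 = 20.
Best is grinder, punch, and welder with total output 23.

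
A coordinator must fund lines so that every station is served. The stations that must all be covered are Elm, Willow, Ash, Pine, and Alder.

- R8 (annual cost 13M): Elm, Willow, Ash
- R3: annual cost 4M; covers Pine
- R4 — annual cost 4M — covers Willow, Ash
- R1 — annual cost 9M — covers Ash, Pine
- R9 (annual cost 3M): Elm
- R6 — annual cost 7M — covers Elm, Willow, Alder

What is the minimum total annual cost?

The greedy cost-per-new-station heuristic would pick R4, R9, R3, and R6 for 18, but a cheaper cover exists.
Choose R3, R4, and R6: together they cover Elm, Willow, Ash, Pine, Alder — every station.
Total annual cost: 4 + 4 + 7 = 15.
No cover costs less than 15.

15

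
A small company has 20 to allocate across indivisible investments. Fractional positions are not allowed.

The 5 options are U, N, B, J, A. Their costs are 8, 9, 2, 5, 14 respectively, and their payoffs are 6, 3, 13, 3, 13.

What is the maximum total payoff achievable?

Take B and A: cost 2 + 14 = 16 ≤ 20, payoff 13 + 13 = 26.
No other feasible combination does better.

26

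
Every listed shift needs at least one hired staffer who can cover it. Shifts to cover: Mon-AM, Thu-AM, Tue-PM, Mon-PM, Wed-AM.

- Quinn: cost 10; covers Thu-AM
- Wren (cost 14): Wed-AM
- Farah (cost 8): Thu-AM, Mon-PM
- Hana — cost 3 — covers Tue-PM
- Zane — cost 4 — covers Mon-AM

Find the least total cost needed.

Choose Wren, Farah, Hana, and Zane: together they cover Mon-AM, Thu-AM, Tue-PM, Mon-PM, Wed-AM — every shift.
Total cost: 14 + 8 + 3 + 4 = 29.

29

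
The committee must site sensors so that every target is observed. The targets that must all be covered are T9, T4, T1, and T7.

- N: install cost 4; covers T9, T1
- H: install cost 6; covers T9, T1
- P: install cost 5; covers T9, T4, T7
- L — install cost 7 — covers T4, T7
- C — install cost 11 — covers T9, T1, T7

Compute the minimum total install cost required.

9

Choose N and P: together they cover T9, T4, T1, T7 — every target.
Total install cost: 4 + 5 = 9.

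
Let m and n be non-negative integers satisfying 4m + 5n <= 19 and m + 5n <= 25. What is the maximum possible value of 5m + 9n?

Relaxing integrality, the LP optimum is 34.20 at (m,n) = (0, 3.8), which is not an integer point.
(m,n)=(1,3) is feasible, giving 32.
(m,n)=(2,2) is feasible, giving 28.
(m,n)=(0,3) is feasible, giving 27.
No feasible integer point exceeds 32.

32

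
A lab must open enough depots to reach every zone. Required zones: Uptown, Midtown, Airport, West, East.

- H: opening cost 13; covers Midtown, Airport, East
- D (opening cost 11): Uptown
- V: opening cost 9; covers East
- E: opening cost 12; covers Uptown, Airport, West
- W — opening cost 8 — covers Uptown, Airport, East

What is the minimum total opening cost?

The greedy cost-per-new-zone heuristic would pick W, E, and H for 33, but a cheaper cover exists.
Choose H and E: together they cover Uptown, Midtown, Airport, West, East — every zone.
Total opening cost: 13 + 12 = 25.
No cover costs less than 25.

25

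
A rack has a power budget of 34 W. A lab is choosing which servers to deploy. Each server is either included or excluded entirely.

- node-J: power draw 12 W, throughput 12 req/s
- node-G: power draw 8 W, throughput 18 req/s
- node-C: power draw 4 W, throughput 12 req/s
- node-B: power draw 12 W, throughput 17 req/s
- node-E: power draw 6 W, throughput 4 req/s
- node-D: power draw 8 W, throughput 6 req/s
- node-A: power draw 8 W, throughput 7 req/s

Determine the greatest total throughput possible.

54

node-G + node-C + node-B + node-E: power draw 8 + 4 + 12 + 6 = 30 ≤ 34, throughput 18 + 12 + 17 + 4 = 51.
node-G + node-C + node-B + node-D: power draw 8 + 4 + 12 + 8 = 32 ≤ 34, throughput 18 + 12 + 17 + 6 = 53.
node-G + node-C + node-B + node-A: power draw 8 + 4 + 12 + 8 = 32 ≤ 34, throughput 18 + 12 + 17 + 7 = 54.
Best is node-G, node-C, node-B, and node-A with total throughput 54.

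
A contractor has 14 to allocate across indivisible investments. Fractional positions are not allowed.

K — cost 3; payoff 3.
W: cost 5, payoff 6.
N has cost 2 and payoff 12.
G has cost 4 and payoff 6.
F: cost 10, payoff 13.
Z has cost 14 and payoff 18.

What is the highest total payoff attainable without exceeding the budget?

This is an integer program with binary decision variables.
Take K, W, N, and G: cost 3 + 5 + 2 + 4 = 14 ≤ 14, payoff 3 + 6 + 12 + 6 = 27.
No other feasible combination does better.

27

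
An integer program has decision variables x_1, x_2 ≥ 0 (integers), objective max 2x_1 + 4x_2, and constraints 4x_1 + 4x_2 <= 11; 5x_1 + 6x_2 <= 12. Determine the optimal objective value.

(x_1,x_2)=(0,2): 4·0+4·2=8≤11, 5·0+6·2=12≤12, objective 8.
(x_1,x_2)=(1,1): 4·1+4·1=8≤11, 5·1+6·1=11≤12, objective 6.
(x_1,x_2)=(0,1): 4·0+4·1=4≤11, 5·0+6·1=6≤12, objective 4.
No feasible integer point exceeds 8.

8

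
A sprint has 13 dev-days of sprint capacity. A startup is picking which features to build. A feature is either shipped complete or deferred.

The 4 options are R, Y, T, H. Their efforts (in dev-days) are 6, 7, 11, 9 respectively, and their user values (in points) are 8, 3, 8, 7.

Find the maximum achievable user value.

Take R and Y: effort 6 + 7 = 13 ≤ 13, user value 8 + 3 = 11.
No other feasible combination does better.

11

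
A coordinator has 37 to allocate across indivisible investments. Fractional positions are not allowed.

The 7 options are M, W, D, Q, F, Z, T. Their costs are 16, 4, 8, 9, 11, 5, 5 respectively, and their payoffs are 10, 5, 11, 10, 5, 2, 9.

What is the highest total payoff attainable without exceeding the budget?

40

Treat it as a binary knapsack problem.
Take W, D, Q, F, and T: cost 4 + 8 + 9 + 11 + 5 = 37 ≤ 37, payoff 5 + 11 + 10 + 5 + 9 = 40.
No other feasible combination does better.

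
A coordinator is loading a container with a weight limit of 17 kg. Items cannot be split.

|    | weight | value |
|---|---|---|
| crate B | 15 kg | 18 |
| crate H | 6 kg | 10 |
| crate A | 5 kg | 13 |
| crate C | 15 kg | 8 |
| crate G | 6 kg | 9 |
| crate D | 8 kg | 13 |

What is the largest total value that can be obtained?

32

crate H + crate A + crate G: weight 6 + 5 + 6 = 17 ≤ 17, value 10 + 13 + 9 = 32.
crate H + crate A: weight 6 + 5 = 11 ≤ 17, value 10 + 13 = 23.
crate A + crate D: weight 5 + 8 = 13 ≤ 17, value 13 + 13 = 26.
Best is crate H, crate A, and crate G with total value 32.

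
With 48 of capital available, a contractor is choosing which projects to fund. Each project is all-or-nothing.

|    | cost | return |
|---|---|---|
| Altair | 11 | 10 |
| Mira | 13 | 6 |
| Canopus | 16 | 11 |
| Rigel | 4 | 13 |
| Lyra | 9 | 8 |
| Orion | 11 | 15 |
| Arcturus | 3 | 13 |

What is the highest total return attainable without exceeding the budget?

62

Allowing fractional choices, the relaxed optimum would be about 65.9, but projects are indivisible.
Canopus + Rigel + Lyra + Orion + Arcturus: cost 16 + 4 + 9 + 11 + 3 = 43 ≤ 48, return 11 + 13 + 8 + 15 + 13 = 60.
Altair + Canopus + Rigel + Orion + Arcturus: cost 11 + 16 + 4 + 11 + 3 = 45 ≤ 48, return 10 + 11 + 13 + 15 + 13 = 62.
Altair + Rigel + Lyra + Orion + Arcturus: cost 11 + 4 + 9 + 11 + 3 = 38 ≤ 48, return 10 + 13 + 8 + 15 + 13 = 59.
Best is Altair, Canopus, Rigel, Orion, and Arcturus with total return 62.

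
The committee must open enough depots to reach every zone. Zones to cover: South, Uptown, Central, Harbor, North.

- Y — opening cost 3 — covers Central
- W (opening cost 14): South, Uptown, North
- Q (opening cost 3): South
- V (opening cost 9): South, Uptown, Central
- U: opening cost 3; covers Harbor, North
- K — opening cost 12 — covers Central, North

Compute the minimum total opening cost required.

12

This is an integer covering problem.
Choose V and U: together they cover South, Uptown, Central, Harbor, North — every zone.
Total opening cost: 9 + 3 = 12.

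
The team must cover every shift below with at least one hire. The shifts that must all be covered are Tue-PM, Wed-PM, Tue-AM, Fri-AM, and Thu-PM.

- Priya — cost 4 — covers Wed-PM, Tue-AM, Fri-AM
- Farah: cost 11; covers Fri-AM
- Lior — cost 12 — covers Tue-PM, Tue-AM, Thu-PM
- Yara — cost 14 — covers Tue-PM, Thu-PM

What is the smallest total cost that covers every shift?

16

This is an integer covering problem.
Choose Priya and Lior: together they cover Tue-PM, Wed-PM, Tue-AM, Fri-AM, Thu-PM — every shift.
Total cost: 4 + 12 = 16.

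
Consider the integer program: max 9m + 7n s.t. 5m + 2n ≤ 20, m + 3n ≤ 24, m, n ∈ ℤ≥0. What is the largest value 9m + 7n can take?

The continuous relaxation peaks at (0.923, 7.69) with value 62.15; rounding to a feasible lattice point costs some objective.
(m,n)=(1,7): 5·1+2·7=19≤20, 1·1+3·7=22≤24, objective 58.
(m,n)=(0,8): 5·0+2·8=16≤20, 1·0+3·8=24≤24, objective 56.
No feasible integer point exceeds 58.

58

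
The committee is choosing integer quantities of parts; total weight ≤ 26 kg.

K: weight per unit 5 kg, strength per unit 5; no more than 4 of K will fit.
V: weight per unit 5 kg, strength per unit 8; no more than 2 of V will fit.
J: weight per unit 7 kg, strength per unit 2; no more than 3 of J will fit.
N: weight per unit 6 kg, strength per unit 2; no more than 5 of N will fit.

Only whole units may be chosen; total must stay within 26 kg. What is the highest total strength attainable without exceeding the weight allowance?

Take 3×K and 2×V: weight 25 ≤ 26, strength 3·5 + 2·8 = 31.
V has the best ratio (8/5) and is taken to its limit of 2; remaining capacity is filled optimally with the others.

31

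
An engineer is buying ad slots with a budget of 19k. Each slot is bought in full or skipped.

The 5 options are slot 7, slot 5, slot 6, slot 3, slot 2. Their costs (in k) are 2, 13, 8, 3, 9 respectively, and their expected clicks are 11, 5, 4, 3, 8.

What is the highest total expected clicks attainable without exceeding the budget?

slot 7 + slot 3 + slot 2: cost 2 + 3 + 9 = 14 ≤ 19, expected clicks 11 + 3 + 8 = 22.
slot 7 + slot 2: cost 2 + 9 = 11 ≤ 19, expected clicks 11 + 8 = 19.
slot 7 + slot 6 + slot 2: cost 2 + 8 + 9 = 19 ≤ 19, expected clicks 11 + 4 + 8 = 23.
Best is slot 7, slot 6, and slot 2 with total expected clicks 23.

23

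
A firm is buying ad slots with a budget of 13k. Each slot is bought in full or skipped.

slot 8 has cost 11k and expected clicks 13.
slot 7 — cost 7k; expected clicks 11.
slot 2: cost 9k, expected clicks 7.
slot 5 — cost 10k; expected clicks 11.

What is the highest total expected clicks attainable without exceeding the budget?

slot 7: cost 7 ≤ 13, expected clicks 11.
slot 5: cost 10 ≤ 13, expected clicks 11.
slot 8: cost 11 ≤ 13, expected clicks 13.
Best is slot 8 with total expected clicks 13.

13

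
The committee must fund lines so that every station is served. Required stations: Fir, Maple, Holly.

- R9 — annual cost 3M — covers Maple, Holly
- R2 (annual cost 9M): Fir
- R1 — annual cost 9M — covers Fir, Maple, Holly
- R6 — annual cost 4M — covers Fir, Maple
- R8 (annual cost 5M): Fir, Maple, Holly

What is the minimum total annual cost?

5

This is a weighted set-cover instance.
R8 alone covers Fir, Maple, Holly — every station.
Total annual cost: 5.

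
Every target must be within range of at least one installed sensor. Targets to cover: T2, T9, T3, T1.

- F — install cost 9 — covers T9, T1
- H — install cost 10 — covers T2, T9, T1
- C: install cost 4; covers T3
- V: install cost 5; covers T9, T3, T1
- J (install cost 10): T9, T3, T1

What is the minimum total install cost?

14

Choose H and C: together they cover T2, T9, T3, T1 — every target.
Total install cost: 10 + 4 = 14.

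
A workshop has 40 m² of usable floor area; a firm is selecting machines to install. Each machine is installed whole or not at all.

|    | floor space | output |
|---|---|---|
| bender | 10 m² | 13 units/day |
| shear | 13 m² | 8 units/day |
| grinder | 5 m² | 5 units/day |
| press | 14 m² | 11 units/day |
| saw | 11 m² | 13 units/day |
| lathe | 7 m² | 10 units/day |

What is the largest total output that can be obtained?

This is an integer program with binary decision variables.
bender + grinder + press + saw: floor space 10 + 5 + 14 + 11 = 40 ≤ 40, output 13 + 5 + 11 + 13 = 42.
bender + grinder + saw + lathe: floor space 10 + 5 + 11 + 7 = 33 ≤ 40, output 13 + 5 + 13 + 10 = 41.
bender + grinder + press + lathe: floor space 10 + 5 + 14 + 7 = 36 ≤ 40, output 13 + 5 + 11 + 10 = 39.
Best is bender, grinder, press, and saw with total output 42.

42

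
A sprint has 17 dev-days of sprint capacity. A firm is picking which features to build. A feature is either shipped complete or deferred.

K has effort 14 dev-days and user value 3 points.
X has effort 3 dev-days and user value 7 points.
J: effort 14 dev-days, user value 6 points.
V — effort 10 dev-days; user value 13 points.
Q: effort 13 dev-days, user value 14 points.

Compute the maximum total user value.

Allowing fractional choices, the relaxed optimum would be about 24.3, but features are indivisible.
X + V: effort 3 + 10 = 13 ≤ 17, user value 7 + 13 = 20.
Q: effort 13 ≤ 17, user value 14.
X + Q: effort 3 + 13 = 16 ≤ 17, user value 7 + 14 = 21.
Best is X and Q with total user value 21.

21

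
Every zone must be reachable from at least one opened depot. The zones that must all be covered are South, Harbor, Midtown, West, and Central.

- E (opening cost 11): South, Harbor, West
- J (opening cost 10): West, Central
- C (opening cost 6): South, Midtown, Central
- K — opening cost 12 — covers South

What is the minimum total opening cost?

Choose E and C: together they cover South, Harbor, Midtown, West, Central — every zone.
Total opening cost: 11 + 6 = 17.

17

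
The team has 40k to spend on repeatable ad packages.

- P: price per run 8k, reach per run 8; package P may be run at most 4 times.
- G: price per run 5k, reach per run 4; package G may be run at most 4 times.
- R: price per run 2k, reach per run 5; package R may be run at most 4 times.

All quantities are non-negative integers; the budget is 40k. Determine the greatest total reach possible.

52

R has the best ratio (5/2); taking only R gives at most 4×5 = 20 (stopped by the supply cap of 4).
Mixing does better — 4×P and 4×R: price 40 ≤ 40, reach 4·8 + 4·5 = 52.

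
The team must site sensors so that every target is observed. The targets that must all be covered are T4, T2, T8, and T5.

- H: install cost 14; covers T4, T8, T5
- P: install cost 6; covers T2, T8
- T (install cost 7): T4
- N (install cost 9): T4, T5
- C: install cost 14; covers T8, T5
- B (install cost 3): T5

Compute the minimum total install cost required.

15

The greedy cost-per-new-target heuristic would pick P, B, and T for 16, but a cheaper cover exists.
Choose P and N: together they cover T4, T2, T8, T5 — every target.
Total install cost: 6 + 9 = 15.
No cover costs less than 15.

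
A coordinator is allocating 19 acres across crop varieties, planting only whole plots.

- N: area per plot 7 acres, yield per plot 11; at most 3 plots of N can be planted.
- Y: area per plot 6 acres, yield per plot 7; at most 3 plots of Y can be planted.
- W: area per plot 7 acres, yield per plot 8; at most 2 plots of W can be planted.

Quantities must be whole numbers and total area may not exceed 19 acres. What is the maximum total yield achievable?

25

1×N and 2×Y: area 19 ≤ 19, yield 1·11 + 2·7 = 25.
2×Y and 1×W: area 19 ≤ 19, yield 2·7 + 1·8 = 22.
Best is 25.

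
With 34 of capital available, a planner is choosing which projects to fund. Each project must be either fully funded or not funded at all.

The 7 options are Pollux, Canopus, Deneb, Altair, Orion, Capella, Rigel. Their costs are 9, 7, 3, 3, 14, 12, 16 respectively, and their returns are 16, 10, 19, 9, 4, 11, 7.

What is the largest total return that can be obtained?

Take Pollux, Canopus, Deneb, Altair, and Capella: cost 9 + 7 + 3 + 3 + 12 = 34 ≤ 34, return 16 + 10 + 19 + 9 + 11 = 65.
No other feasible combination does better.

65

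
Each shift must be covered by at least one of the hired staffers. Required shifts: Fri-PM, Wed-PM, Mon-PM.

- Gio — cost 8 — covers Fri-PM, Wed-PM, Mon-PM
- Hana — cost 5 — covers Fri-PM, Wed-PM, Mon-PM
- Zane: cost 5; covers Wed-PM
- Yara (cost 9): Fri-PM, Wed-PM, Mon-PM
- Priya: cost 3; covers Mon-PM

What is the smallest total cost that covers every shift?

5

Hana alone covers Fri-PM, Wed-PM, Mon-PM — every shift.
Total cost: 5.
No cover costs less than 5.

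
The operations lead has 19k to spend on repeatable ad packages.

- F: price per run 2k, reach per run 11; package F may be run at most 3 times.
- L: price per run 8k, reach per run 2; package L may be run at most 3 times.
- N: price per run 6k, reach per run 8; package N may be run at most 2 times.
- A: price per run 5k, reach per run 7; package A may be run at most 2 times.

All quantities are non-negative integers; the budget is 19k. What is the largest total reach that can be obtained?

49

Take 3×F and 2×N: price 18 ≤ 19, reach 3·11 + 2·8 = 49.
F has the best ratio (11/2) and is taken to its limit of 3; remaining capacity is filled optimally with the others.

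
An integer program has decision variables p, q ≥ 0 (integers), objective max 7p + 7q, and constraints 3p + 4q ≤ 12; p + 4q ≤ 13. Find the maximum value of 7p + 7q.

28

(p,q)=(4,0): 3·4+4·0=12≤12, 1·4+4·0=4≤13, objective 28.
(p,q)=(3,0): 3·3+4·0=9≤12, 1·3+4·0=3≤13, objective 21.
The best lattice point is (4,0), giving 28.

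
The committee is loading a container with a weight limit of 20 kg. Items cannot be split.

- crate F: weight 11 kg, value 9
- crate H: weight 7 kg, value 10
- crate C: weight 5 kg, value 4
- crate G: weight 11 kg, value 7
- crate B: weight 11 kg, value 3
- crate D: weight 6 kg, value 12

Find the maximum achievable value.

Allowing fractional choices, the relaxed optimum would be about 27.7, but items are indivisible.
crate H + crate C + crate D: weight 7 + 5 + 6 = 18 ≤ 20, value 10 + 4 + 12 = 26.
crate F + crate D: weight 11 + 6 = 17 ≤ 20, value 9 + 12 = 21.
crate H + crate D: weight 7 + 6 = 13 ≤ 20, value 10 + 12 = 22.
Best is crate H, crate C, and crate D with total value 26.

26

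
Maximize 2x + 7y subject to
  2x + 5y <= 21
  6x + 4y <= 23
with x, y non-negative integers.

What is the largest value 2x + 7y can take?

Relaxing integrality, the LP optimum is 29.40 at (x,y) = (0, 4.2), which is not an integer point.
(x,y)=(0,4): 2·0+5·4=20≤21, 6·0+4·4=16≤23, objective 28.
(x,y)=(1,3): 2·1+5·3=17≤21, 6·1+4·3=18≤23, objective 23.
Maximum is 28 at (x,y)=(0,4).

28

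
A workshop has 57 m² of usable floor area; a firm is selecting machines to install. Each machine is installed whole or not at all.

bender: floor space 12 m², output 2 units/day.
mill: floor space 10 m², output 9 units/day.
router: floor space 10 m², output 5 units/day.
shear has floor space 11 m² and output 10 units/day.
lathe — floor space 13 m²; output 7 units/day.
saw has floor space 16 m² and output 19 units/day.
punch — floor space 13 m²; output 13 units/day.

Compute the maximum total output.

51

Take mill, shear, saw, and punch: floor space 10 + 11 + 16 + 13 = 50 ≤ 57, output 9 + 10 + 19 + 13 = 51.
No other feasible combination does better.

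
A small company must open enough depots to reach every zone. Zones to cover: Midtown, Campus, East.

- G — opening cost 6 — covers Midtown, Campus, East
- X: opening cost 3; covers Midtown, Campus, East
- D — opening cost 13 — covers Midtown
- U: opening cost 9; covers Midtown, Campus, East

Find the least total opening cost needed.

3

This is a weighted set-cover instance.
X alone covers Midtown, Campus, East — every zone.
Total opening cost: 3.
No cover costs less than 3.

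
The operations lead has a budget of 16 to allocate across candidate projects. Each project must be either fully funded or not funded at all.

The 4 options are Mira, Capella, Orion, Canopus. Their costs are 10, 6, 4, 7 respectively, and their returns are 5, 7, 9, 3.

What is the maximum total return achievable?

Mira + Orion: cost 10 + 4 = 14 ≤ 16, return 5 + 9 = 14.
Orion + Canopus: cost 4 + 7 = 11 ≤ 16, return 9 + 3 = 12.
Capella + Orion: cost 6 + 4 = 10 ≤ 16, return 7 + 9 = 16.
Best is Capella and Orion with total return 16.

16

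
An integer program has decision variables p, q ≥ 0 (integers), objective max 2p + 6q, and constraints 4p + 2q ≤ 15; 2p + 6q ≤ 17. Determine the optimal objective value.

16

(p,q)=(2,2): 4·2+2·2=12≤15, 2·2+6·2=16≤17, objective 16.
(p,q)=(1,2): 4·1+2·2=8≤15, 2·1+6·2=14≤17, objective 14.
The best lattice point is (2,2), giving 16.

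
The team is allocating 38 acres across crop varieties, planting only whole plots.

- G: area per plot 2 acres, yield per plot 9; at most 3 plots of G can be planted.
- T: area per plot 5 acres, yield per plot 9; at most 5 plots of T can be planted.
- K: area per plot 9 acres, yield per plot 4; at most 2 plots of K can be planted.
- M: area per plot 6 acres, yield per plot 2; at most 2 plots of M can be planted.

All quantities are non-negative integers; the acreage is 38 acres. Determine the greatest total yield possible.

3×G, 5×T, and 1×M: area 37 ≤ 38, yield 3·9 + 5·9 + 1·2 = 74.
3×G and 5×T: area 31 ≤ 38, yield 3·9 + 5·9 = 72.
Best is 74.

74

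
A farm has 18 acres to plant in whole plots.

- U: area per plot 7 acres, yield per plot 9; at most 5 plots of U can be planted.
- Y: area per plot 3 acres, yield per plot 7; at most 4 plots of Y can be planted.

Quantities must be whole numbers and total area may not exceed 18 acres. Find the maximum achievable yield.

4×Y: area 12 ≤ 18, yield 4·7 = 28.
1×U and 3×Y: area 16 ≤ 18, yield 1·9 + 3·7 = 30.
Best is 30.

30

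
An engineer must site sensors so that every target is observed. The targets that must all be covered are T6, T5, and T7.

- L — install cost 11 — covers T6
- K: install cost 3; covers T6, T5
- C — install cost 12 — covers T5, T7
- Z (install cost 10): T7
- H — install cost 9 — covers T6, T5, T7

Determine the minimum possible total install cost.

9

This is a weighted set-cover instance.
H alone covers T6, T5, T7 — every target.
Total install cost: 9.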